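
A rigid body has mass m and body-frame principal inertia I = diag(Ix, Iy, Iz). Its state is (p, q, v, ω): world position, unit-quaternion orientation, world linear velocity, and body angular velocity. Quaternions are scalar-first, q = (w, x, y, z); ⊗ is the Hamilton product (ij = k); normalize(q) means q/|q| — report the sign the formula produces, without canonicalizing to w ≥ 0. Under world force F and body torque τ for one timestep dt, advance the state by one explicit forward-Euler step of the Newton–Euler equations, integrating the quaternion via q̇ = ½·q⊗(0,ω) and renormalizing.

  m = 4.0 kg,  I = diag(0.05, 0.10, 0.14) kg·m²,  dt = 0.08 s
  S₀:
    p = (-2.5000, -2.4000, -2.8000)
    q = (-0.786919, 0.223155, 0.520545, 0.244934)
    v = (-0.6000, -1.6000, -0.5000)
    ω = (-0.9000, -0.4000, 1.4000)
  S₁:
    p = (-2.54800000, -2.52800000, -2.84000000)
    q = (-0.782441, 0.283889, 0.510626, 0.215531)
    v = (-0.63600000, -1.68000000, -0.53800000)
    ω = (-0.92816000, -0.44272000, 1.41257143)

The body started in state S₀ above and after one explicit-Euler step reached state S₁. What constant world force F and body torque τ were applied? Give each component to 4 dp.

F = (-1.8000, -4.0000, -1.9000)
τ = (-0.0400, 0.0600, 0.0400)

Δω = ω₁−ω₀ = (-0.02816000, -0.04272000, 0.01257143)
τ = I·(Δω/dt) + ω₀×(Iω₀) = (-0.0400, 0.0600, 0.0400)
velocity change Δv = (-0.03600000, -0.08000000, -0.03800000)
F = m·Δv/dt = (-1.8000, -4.0000, -1.9000)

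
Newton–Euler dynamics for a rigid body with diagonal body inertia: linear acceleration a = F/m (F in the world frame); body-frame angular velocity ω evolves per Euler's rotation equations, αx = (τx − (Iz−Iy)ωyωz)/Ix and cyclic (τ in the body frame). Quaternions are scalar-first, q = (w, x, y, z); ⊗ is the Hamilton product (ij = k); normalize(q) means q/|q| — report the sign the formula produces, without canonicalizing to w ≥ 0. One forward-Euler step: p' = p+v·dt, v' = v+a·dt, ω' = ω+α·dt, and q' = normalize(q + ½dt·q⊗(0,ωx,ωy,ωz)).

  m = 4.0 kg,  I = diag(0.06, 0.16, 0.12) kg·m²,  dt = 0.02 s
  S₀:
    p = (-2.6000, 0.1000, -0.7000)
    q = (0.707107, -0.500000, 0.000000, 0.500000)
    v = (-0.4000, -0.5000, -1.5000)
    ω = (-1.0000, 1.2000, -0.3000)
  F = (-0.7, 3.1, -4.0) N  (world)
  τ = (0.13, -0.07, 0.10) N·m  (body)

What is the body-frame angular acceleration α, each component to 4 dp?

precession coupling ω×(Iω) = (0.0144, -0.0180, -0.1200)
(τ − ω×Iω)/I = (1.9267, -0.3250, 1.8333)

α = (1.9267, -0.3250, 1.8333)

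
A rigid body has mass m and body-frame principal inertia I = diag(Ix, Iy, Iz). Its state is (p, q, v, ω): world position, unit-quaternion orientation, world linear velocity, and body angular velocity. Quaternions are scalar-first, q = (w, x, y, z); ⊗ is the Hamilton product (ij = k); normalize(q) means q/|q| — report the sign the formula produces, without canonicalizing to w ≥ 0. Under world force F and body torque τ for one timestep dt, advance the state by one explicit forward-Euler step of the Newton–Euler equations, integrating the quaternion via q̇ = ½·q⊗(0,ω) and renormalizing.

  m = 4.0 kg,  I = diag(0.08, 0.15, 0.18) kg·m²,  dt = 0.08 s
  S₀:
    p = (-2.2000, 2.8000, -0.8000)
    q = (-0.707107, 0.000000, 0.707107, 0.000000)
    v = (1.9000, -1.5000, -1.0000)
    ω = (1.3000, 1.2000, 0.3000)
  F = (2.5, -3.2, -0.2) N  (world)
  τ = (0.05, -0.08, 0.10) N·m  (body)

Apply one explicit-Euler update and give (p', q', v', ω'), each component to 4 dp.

new position p' = (-2.0480, 2.6800, -0.8800)
new velocity v' = (1.9500, -1.5640, -1.0040)
gyro term ω×Iω = (0.0108, -0.0390, 0.1092)
(τ − ω×Iω)/I = (0.4900, -0.2733, -0.0511)
ω + α·dt = (1.3392, 1.1781, 0.2959)
q⊗(0,ω) = (-0.8485284, -0.7071070, -0.8485284, -1.1313712)
q + ½dt·q⊗(0,ω), renormalized = (-0.7391, -0.0282, 0.6714, -0.0451)

p' = (-2.0480, 2.6800, -0.8800)
q' = (-0.7391, -0.0282, 0.6714, -0.0451)
v' = (1.9500, -1.5640, -1.0040)
ω' = (1.3392, 1.1781, 0.2959)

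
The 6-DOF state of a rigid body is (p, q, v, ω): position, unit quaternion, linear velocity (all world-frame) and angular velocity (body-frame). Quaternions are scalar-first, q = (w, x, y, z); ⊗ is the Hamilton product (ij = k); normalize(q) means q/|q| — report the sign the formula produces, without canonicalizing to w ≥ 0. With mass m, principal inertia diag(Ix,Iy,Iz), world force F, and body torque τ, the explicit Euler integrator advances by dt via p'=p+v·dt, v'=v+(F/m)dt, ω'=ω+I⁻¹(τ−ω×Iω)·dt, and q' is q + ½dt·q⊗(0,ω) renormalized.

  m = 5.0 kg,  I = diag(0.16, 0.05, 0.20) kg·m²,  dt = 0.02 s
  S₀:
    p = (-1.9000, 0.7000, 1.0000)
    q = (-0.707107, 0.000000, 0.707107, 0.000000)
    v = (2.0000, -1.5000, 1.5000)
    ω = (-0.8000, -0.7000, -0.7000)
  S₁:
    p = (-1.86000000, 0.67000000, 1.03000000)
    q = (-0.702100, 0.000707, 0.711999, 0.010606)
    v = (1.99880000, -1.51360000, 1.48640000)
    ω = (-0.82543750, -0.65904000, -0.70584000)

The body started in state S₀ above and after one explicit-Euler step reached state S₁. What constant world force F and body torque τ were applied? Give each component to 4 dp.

F = (-0.3000, -3.4000, -3.4000)
τ = (-0.1300, 0.0800, -0.1200)

Δv = v₁−v₀ = (-0.00120000, -0.01360000, -0.01360000)
F = m·Δv/dt = (-0.3000, -3.4000, -3.4000)
Δω = ω₁−ω₀ = (-0.02543750, 0.04096000, -0.00584000)
ω₀×(Iω₀) = (0.0735, -0.0224, -0.0616)
I·α + gyro = (-0.1300, 0.0800, -0.1200)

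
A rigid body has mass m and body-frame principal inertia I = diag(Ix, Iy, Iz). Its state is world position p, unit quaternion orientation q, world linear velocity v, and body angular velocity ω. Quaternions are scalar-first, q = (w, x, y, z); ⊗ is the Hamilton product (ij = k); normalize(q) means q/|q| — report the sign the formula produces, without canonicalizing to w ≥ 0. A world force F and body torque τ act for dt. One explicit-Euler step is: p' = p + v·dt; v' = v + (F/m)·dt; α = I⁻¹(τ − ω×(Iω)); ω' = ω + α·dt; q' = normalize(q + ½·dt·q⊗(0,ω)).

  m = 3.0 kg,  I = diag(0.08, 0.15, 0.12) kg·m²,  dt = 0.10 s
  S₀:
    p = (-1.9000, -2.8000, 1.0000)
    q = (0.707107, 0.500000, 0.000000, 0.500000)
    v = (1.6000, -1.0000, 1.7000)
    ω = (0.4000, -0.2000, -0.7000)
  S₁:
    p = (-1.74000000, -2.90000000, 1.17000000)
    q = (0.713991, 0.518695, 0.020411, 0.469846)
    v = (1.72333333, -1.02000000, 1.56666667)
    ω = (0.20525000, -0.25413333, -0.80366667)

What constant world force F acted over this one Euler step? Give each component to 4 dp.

F = (3.7000, -0.6000, -4.0000)

velocity change Δv = (0.12333333, -0.02000000, -0.13333333)
applied force F = (3.7000, -0.6000, -4.0000)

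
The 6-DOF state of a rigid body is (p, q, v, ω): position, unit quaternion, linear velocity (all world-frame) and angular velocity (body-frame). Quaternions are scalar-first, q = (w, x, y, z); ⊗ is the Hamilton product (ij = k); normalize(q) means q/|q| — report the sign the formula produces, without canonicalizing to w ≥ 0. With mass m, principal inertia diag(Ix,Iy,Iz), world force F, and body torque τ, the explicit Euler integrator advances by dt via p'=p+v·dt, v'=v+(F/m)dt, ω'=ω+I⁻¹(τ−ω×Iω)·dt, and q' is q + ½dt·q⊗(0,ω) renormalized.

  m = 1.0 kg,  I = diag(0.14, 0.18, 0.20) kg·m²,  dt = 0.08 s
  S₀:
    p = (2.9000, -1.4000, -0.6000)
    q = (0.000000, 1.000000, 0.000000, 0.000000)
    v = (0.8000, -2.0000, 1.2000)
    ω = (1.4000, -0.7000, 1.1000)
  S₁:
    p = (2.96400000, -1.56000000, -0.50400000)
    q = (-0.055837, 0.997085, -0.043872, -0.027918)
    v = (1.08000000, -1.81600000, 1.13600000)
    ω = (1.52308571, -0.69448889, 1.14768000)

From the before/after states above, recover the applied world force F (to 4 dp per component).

v₁ − v₀ = (0.28000000, 0.18400000, -0.06400000)
m·(v₁−v₀)/dt = (3.5000, 2.3000, -0.8000)

F = (3.5000, 2.3000, -0.8000)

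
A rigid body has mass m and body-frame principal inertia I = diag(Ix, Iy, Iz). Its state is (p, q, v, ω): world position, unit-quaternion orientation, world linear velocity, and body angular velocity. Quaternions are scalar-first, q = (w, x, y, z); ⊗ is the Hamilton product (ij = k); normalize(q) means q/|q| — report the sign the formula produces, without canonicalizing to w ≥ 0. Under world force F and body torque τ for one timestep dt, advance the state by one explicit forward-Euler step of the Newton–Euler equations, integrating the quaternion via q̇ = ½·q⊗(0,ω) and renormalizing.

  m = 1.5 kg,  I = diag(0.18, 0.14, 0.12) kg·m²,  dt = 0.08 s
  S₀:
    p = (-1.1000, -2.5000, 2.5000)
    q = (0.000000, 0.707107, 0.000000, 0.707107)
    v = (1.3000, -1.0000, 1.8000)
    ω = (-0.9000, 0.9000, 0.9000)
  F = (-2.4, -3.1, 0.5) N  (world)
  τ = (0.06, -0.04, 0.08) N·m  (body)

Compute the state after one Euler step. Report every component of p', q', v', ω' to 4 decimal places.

p' = (-0.9960, -2.5800, 2.6440)
q' = (0.0000, 0.6803, -0.0508, 0.7311)
v' = (1.1720, -1.1653, 1.8267)
ω' = (-0.8661, 0.9049, 0.9317)

a = F/m = (-1.6000, -2.0667, 0.3333)
p' = p + v·dt = (-0.9960, -2.5800, 2.6440)
new velocity v' = (1.1720, -1.1653, 1.8267)
α = I⁻¹(τ − ω×Iω) = (0.4233, 0.0614, 0.3967)
ω' = ω + α·dt = (-0.8661, 0.9049, 0.9317)
Hamilton product q⊗(0,ω) = (0.0000000, -0.6363963, -1.2727926, 0.6363963)
updated quaternion q' = (0.0000, 0.6803, -0.0508, 0.7311)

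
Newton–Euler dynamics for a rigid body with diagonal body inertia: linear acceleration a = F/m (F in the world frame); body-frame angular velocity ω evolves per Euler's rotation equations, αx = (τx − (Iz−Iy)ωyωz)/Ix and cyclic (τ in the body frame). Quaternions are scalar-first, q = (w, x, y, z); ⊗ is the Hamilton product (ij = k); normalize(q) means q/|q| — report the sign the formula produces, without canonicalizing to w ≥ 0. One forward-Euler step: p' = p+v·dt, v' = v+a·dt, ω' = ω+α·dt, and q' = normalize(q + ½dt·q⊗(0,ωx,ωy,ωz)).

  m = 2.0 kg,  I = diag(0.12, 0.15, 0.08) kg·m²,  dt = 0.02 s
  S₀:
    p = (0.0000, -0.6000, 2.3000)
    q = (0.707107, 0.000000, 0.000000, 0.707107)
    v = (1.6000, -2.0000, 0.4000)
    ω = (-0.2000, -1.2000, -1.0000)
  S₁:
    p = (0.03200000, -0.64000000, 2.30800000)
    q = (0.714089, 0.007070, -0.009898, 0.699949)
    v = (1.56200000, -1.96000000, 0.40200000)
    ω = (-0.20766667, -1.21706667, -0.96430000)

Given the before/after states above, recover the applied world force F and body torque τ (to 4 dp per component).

F = (-3.8000, 4.0000, 0.2000)
τ = (-0.1300, -0.1200, 0.1500)

rate change Δω = (-0.00766667, -0.01706667, 0.03570000)
ω₀×(Iω₀) = (-0.0840, 0.0080, 0.0072)
τ = I·(Δω/dt) + ω₀×(Iω₀) = (-0.1300, -0.1200, 0.1500)
v₁ − v₀ = (-0.03800000, 0.04000000, 0.00200000)
m·(v₁−v₀)/dt = (-3.8000, 4.0000, 0.2000)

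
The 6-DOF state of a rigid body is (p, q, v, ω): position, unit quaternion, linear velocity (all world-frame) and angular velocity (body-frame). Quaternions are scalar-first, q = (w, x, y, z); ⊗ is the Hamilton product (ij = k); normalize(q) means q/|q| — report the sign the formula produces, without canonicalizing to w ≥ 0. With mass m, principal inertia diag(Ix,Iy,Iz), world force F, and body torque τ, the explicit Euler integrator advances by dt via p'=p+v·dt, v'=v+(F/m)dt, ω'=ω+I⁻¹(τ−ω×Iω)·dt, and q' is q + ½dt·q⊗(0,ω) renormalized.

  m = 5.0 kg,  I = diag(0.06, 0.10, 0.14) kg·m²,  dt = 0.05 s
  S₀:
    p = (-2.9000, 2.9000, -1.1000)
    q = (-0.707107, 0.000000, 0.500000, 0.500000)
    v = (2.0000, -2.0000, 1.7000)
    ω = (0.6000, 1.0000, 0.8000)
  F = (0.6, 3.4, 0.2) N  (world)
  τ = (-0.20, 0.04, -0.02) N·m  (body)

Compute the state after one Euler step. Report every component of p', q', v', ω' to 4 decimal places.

p' = (-2.8000, 2.8000, -1.0150)
q' = (-0.7292, -0.0131, 0.4895, 0.4781)
v' = (2.0060, -1.9660, 1.7020)
ω' = (0.4067, 1.0392, 0.7843)

precession coupling ω×(Iω) = (0.0320, -0.0384, 0.0240)
angular accel α = (-3.8667, 0.7840, -0.3143)
new body rate ω' = (0.4067, 1.0392, 0.7843)
q⊗(0,ω) = (-0.9000000, -0.5242642, -0.4071070, -0.8656856)
q' = normalize(q + ½dt·q⊗(0,ω)) = (-0.7292, -0.0131, 0.4895, 0.4781)
a = F/m = (0.1200, 0.6800, 0.0400)
p' = p + v·dt = (-2.8000, 2.8000, -1.0150)
v + (F/m)dt = (2.0060, -1.9660, 1.7020)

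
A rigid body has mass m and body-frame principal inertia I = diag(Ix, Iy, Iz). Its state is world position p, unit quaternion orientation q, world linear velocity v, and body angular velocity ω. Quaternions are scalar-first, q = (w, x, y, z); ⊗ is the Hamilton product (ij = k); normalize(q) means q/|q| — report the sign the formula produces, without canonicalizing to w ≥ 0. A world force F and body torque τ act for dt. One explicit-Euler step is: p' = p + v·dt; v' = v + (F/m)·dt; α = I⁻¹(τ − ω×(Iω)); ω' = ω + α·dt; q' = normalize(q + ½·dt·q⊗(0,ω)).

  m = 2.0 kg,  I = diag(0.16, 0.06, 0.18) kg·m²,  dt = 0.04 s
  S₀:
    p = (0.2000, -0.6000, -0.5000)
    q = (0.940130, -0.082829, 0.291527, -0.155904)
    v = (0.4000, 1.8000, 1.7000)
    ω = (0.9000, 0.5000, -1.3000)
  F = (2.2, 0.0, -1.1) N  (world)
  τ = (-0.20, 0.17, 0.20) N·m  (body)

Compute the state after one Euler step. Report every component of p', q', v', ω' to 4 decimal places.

p' = (0.2160, -0.5280, -0.4320)
q' = (0.9341, -0.0719, 0.2958, -0.1863)
v' = (0.4440, 1.8000, 1.6780)
ω' = (0.8695, 0.5977, -1.2456)

α = I⁻¹(τ − ω×Iω) = (-0.7625, 2.4433, 1.3611)
ω' = ω + α·dt = (0.8695, 0.5977, -1.2456)
2q̇ = q⊗(0,ω) = (-0.2738926, 0.5450839, 0.2220737, -1.5259578)
q' = normalize(q + ½dt·q⊗(0,ω)) = (0.9341, -0.0719, 0.2958, -0.1863)
p' = p + v·dt = (0.2160, -0.5280, -0.4320)
v + (F/m)dt = (0.4440, 1.8000, 1.6780)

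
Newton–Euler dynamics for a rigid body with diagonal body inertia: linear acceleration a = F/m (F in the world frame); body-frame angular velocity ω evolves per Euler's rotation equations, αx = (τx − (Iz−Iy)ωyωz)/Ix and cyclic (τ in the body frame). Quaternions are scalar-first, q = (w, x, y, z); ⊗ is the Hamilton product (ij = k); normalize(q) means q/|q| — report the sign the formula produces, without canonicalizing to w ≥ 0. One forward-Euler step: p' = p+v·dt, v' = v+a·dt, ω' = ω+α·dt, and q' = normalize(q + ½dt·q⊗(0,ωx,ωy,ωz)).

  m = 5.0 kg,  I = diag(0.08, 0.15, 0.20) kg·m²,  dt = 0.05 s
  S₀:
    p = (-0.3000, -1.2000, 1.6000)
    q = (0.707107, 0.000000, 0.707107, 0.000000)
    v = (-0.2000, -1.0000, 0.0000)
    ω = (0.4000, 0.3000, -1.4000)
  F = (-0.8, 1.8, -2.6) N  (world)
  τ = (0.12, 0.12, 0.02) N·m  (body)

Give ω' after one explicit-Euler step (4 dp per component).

ω' = (0.4881, 0.3176, -1.3971)

gyro term ω×Iω = (-0.0210, 0.0672, 0.0084)
angular accel α = (1.7625, 0.3520, 0.0580)
ω + α·dt = (0.4881, 0.3176, -1.3971)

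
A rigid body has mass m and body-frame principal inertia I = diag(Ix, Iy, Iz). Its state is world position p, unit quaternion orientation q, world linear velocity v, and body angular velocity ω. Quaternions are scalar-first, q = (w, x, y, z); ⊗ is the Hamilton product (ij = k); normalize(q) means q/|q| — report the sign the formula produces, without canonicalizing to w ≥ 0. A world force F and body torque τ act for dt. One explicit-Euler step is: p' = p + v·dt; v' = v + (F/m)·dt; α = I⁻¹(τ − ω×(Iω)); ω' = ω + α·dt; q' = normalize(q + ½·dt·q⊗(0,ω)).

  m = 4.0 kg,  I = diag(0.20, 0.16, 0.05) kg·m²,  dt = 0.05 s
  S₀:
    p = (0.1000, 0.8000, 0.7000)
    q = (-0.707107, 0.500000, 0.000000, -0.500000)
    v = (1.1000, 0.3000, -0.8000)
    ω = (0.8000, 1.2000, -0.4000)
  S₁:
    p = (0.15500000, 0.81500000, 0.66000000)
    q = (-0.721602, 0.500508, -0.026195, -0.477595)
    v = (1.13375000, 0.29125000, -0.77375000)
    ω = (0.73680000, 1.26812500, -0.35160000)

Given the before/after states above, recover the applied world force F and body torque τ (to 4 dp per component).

F = (2.7000, -0.7000, 2.1000)
τ = (-0.2000, 0.1700, 0.0100)

ω₁ − ω₀ = (-0.06320000, 0.06812500, 0.04840000)
I·α + gyro = (-0.2000, 0.1700, 0.0100)
Δv = v₁−v₀ = (0.03375000, -0.00875000, 0.02625000)
applied force F = (2.7000, -0.7000, 2.1000)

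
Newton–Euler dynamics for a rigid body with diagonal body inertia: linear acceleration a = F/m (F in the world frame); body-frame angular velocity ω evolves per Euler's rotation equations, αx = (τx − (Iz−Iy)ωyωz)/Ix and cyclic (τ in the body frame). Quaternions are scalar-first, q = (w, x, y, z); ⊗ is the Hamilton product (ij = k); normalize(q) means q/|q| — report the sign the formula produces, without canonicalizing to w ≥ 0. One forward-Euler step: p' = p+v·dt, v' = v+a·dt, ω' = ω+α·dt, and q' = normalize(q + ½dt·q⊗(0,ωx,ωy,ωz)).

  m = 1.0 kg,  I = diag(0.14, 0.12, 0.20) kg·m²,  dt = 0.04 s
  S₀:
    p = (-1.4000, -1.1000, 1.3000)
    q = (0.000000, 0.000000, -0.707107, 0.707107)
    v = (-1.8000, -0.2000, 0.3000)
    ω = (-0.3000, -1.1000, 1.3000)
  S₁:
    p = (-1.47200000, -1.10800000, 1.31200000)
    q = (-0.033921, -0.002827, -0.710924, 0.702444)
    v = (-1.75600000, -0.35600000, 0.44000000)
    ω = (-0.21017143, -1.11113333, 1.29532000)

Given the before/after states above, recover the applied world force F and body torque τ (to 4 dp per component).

F = (1.1000, -3.9000, 3.5000)
τ = (0.2000, -0.0100, -0.0300)

ω₁ − ω₀ = (0.08982857, -0.01113333, -0.00468000)
gyro term ω₀×Iω₀ = (-0.1144, 0.0234, -0.0066)
applied torque τ = (0.2000, -0.0100, -0.0300)
velocity change Δv = (0.04400000, -0.15600000, 0.14000000)
m·(v₁−v₀)/dt = (1.1000, -3.9000, 3.5000)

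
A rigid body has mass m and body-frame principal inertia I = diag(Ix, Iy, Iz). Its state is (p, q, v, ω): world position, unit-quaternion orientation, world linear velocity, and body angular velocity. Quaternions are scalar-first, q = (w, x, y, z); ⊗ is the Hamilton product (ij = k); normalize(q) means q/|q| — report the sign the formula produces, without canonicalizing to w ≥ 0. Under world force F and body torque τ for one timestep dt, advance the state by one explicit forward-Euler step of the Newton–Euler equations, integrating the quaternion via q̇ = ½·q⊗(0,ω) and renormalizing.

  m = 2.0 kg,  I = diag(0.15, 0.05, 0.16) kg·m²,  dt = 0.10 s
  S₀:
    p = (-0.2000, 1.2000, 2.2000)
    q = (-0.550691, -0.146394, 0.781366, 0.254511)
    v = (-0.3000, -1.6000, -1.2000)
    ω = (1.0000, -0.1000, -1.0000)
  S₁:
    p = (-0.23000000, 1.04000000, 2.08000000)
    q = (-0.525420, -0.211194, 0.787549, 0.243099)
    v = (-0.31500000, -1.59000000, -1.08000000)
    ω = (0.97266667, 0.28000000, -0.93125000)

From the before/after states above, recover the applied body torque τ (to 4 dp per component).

rate change Δω = (-0.02733333, 0.38000000, 0.06875000)
gyro term ω₀×Iω₀ = (0.0110, 0.0100, 0.0100)
I·α + gyro = (-0.0300, 0.2000, 0.1200)

τ = (-0.0300, 0.2000, 0.1200)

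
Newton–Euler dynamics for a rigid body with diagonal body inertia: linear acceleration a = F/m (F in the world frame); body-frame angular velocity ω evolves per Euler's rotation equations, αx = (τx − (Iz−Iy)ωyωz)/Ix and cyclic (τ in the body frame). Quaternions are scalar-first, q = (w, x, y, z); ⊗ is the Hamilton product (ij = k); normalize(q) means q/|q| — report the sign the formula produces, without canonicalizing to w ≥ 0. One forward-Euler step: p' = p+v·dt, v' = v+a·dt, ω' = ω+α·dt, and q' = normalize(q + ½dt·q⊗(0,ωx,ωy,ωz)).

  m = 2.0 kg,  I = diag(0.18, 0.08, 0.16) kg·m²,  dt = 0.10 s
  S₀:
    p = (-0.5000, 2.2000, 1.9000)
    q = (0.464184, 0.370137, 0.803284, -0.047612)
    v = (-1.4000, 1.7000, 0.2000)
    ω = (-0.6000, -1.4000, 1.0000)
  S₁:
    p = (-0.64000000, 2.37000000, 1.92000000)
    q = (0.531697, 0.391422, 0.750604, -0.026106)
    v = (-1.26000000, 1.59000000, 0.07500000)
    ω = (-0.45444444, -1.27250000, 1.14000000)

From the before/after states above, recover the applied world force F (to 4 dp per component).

F = (2.8000, -2.2000, -2.5000)

v₁ − v₀ = (0.14000000, -0.11000000, -0.12500000)
F = m·Δv/dt = (2.8000, -2.2000, -2.5000)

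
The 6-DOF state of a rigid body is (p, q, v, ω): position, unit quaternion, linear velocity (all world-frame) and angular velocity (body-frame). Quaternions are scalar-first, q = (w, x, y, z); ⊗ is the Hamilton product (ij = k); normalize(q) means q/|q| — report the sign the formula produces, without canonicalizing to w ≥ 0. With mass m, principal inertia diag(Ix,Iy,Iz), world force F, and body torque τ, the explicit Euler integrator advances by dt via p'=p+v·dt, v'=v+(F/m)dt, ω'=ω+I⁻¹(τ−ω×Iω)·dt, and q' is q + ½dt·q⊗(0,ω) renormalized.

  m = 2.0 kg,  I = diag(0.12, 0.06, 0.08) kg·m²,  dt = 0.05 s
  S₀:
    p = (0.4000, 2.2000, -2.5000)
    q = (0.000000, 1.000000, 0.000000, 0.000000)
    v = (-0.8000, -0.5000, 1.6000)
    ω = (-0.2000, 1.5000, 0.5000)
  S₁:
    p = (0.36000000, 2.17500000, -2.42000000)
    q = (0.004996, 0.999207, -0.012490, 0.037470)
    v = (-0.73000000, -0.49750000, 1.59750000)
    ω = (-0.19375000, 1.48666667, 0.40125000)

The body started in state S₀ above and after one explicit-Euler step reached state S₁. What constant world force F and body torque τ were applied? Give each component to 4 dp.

F = (2.8000, 0.1000, -0.1000)
τ = (0.0300, -0.0200, -0.1400)

Δv = v₁−v₀ = (0.07000000, 0.00250000, -0.00250000)
F = m·Δv/dt = (2.8000, 0.1000, -0.1000)
rate change Δω = (0.00625000, -0.01333333, -0.09875000)
applied torque τ = (0.0300, -0.0200, -0.1400)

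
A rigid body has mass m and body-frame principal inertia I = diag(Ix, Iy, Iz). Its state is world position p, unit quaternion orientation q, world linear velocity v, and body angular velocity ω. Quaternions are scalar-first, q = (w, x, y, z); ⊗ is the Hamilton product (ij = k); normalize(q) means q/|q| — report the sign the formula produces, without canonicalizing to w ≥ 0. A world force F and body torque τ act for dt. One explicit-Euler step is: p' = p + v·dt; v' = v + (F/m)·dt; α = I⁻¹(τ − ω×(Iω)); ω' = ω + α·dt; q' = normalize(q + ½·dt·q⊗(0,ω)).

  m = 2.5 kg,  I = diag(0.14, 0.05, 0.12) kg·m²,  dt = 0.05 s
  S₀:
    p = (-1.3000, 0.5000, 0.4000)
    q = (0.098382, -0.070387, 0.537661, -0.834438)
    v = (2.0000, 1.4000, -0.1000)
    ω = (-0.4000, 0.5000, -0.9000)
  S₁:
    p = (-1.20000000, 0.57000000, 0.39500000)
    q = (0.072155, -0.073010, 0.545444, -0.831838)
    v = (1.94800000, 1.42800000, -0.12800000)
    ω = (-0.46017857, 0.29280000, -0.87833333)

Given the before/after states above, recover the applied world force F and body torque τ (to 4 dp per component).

Δv = v₁−v₀ = (-0.05200000, 0.02800000, -0.02800000)
applied force F = (-2.6000, 1.4000, -1.4000)
ω₁ − ω₀ = (-0.06017857, -0.20720000, 0.02166667)
gyro term ω₀×Iω₀ = (-0.0315, 0.0072, 0.0180)
τ = I·(Δω/dt) + ω₀×(Iω₀) = (-0.2000, -0.2000, 0.0700)

F = (-2.6000, 1.4000, -1.4000)
τ = (-0.2000, -0.2000, 0.0700)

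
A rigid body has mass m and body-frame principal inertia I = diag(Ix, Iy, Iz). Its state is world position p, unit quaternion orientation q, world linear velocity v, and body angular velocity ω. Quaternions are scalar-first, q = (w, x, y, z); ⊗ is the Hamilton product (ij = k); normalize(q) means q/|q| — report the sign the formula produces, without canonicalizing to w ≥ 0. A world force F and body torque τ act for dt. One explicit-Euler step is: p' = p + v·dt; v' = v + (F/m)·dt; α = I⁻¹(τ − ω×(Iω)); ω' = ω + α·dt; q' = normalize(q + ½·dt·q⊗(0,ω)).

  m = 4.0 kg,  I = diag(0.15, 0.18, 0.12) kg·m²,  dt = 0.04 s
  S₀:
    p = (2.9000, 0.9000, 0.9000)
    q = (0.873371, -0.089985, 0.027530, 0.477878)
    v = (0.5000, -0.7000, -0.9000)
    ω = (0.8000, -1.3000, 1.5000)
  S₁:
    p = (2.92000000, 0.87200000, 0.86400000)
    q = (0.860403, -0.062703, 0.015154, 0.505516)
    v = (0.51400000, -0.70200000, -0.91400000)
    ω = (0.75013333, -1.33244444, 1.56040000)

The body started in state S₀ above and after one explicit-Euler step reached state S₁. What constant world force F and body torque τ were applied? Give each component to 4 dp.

F = (1.4000, -0.2000, -1.4000)
τ = (-0.0700, -0.1100, 0.1500)

Δv = v₁−v₀ = (0.01400000, -0.00200000, -0.01400000)
m·(v₁−v₀)/dt = (1.4000, -0.2000, -1.4000)
rate change Δω = (-0.04986667, -0.03244444, 0.06040000)
gyro term ω₀×Iω₀ = (0.1170, 0.0360, -0.0312)
I·α + gyro = (-0.0700, -0.1100, 0.1500)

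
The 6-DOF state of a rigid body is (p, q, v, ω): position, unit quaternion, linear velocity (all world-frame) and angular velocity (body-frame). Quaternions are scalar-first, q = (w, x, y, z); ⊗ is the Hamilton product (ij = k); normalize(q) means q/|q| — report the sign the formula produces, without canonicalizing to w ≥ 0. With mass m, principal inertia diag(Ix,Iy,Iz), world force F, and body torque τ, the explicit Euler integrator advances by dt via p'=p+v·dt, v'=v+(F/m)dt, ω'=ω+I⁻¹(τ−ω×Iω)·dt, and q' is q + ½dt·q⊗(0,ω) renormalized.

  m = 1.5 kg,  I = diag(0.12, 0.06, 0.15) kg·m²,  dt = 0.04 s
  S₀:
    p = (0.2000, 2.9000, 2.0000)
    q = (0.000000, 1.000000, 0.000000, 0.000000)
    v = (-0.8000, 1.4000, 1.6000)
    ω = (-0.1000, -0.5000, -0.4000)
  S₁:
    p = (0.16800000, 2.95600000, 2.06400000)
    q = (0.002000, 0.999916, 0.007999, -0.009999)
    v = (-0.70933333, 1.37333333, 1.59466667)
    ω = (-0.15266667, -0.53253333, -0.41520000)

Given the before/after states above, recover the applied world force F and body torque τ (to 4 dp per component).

F = (3.4000, -1.0000, -0.2000)
τ = (-0.1400, -0.0500, -0.0600)

v₁ − v₀ = (0.09066667, -0.02666667, -0.00533333)
applied force F = (3.4000, -1.0000, -0.2000)
Δω = ω₁−ω₀ = (-0.05266667, -0.03253333, -0.01520000)
precession coupling = (0.0180, -0.0012, -0.0030)
τ = I·(Δω/dt) + ω₀×(Iω₀) = (-0.1400, -0.0500, -0.0600)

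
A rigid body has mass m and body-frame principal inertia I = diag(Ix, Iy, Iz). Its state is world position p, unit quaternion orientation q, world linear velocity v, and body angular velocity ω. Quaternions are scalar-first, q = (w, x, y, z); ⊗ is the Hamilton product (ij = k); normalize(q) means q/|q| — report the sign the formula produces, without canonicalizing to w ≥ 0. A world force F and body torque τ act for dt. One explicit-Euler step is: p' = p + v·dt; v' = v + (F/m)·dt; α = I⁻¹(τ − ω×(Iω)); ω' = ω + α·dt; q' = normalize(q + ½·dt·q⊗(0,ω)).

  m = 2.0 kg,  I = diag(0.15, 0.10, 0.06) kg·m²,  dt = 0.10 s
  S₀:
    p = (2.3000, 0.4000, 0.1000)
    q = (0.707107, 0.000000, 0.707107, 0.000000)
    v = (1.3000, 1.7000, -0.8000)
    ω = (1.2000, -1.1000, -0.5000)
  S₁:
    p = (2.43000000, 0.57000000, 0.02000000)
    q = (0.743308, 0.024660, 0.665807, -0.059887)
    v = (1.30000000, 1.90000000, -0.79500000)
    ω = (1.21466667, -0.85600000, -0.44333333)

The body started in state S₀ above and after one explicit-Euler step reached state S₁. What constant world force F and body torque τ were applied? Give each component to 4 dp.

Δω = ω₁−ω₀ = (0.01466667, 0.24400000, 0.05666667)
precession coupling = (-0.0220, -0.0540, 0.0660)
applied torque τ = (0.0000, 0.1900, 0.1000)
velocity change Δv = (0.00000000, 0.20000000, 0.00500000)
applied force F = (0.0000, 4.0000, 0.1000)

F = (0.0000, 4.0000, 0.1000)
τ = (0.0000, 0.1900, 0.1000)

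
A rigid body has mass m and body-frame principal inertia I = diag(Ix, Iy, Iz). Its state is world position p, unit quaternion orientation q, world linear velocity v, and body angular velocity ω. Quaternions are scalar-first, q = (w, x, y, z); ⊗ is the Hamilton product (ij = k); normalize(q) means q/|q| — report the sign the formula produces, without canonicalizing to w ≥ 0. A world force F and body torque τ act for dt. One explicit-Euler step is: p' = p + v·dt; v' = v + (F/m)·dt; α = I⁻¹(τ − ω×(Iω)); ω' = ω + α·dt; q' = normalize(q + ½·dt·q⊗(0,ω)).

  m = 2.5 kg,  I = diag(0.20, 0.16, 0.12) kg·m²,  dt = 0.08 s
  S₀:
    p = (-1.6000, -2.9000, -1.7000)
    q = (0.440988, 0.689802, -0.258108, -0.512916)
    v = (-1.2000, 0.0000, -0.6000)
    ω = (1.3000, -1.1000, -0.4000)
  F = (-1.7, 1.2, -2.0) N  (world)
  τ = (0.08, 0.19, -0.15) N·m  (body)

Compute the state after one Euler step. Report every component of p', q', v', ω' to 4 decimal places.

p' = (-1.6960, -2.9000, -1.7480)
q' = (0.3846, 0.6926, -0.2924, -0.5356)
v' = (-1.2544, 0.0384, -0.6640)
ω' = (1.3390, -0.9842, -0.5381)

(τ − ω×Iω)/I = (0.4880, 1.4475, -1.7267)
ω' = ω + α·dt = (1.3390, -0.9842, -0.5381)
q⊗(0,ω) = (-1.3858278, 0.1123200, -0.8759568, -0.5996370)
q' = normalize(q + ½dt·q⊗(0,ω)) = (0.3846, 0.6926, -0.2924, -0.5356)
new position p' = (-1.6960, -2.9000, -1.7480)
v + (F/m)dt = (-1.2544, 0.0384, -0.6640)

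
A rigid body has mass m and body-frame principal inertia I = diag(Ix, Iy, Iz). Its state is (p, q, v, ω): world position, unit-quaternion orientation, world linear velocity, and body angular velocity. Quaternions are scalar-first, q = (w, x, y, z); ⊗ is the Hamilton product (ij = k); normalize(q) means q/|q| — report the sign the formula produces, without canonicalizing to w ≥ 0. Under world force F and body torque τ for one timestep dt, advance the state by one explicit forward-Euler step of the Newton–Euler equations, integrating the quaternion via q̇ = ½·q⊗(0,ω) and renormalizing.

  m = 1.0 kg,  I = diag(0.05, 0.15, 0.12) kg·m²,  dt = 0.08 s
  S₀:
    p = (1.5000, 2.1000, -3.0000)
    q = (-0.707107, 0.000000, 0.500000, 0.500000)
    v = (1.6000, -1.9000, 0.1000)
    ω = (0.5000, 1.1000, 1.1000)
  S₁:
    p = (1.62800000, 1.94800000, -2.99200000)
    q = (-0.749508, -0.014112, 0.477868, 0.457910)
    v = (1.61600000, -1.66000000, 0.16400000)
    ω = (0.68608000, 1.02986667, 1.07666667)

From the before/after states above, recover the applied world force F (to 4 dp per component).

v₁ − v₀ = (0.01600000, 0.24000000, 0.06400000)
m·(v₁−v₀)/dt = (0.2000, 3.0000, 0.8000)

F = (0.2000, 3.0000, 0.8000)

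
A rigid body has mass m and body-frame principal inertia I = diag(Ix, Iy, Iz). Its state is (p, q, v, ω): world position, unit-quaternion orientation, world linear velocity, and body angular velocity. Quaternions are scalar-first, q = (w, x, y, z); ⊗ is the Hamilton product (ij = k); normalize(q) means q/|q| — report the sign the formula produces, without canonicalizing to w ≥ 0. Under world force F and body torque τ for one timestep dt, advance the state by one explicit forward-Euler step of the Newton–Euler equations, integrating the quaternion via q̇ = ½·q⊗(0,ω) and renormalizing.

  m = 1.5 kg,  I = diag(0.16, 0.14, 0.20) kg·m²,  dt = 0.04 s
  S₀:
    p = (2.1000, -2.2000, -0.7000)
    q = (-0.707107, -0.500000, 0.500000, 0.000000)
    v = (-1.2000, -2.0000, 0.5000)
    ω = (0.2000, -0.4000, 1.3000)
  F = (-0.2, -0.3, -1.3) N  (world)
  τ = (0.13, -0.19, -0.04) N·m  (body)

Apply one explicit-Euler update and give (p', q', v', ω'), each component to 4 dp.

p' = (2.0520, -2.2800, -0.6800)
q' = (-0.7008, -0.4896, 0.5185, -0.0164)
v' = (-1.2053, -2.0080, 0.4653)
ω' = (0.2403, -0.4513, 1.2917)

a = (-0.1333, -0.2000, -0.8667)
p' = p + v·dt = (2.0520, -2.2800, -0.6800)
v + (F/m)dt = (-1.2053, -2.0080, 0.4653)
gyro term ω×Iω = (-0.0312, -0.0104, 0.0016)
(τ − ω×Iω)/I = (1.0075, -1.2829, -0.2080)
ω + α·dt = (0.2403, -0.4513, 1.2917)
q⊗(0,ω) = (0.3000000, 0.5085786, 0.9328428, -0.8192391)
q' = normalize(q + ½dt·q⊗(0,ω)) = (-0.7008, -0.4896, 0.5185, -0.0164)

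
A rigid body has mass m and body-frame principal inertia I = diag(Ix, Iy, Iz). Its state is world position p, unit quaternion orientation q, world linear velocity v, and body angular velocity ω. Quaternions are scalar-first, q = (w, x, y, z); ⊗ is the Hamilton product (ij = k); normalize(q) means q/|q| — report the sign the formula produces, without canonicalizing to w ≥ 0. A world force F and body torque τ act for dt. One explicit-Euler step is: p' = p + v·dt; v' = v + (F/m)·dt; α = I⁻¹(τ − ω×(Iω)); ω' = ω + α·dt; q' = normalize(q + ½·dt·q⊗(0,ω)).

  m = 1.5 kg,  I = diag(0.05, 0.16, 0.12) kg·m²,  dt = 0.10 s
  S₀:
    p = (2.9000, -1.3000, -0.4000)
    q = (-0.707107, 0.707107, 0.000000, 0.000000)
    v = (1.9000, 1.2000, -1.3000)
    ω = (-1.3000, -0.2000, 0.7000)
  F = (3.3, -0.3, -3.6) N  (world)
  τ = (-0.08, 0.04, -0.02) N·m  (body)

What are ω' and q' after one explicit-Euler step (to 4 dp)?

ω' = (-1.4712, -0.2148, 0.6595)
q' = (-0.6593, 0.7510, -0.0176, -0.0317)

ω×(Iω) gyroscopic = (0.0056, 0.0637, 0.0286)
(τ − ω×Iω)/I = (-1.7120, -0.1481, -0.4050)
new body rate ω' = (-1.4712, -0.2148, 0.6595)
Hamilton product q⊗(0,ω) = (0.9192391, 0.9192391, -0.3535535, -0.6363963)
q' = normalize(q + ½dt·q⊗(0,ω)) = (-0.6593, 0.7510, -0.0176, -0.0317)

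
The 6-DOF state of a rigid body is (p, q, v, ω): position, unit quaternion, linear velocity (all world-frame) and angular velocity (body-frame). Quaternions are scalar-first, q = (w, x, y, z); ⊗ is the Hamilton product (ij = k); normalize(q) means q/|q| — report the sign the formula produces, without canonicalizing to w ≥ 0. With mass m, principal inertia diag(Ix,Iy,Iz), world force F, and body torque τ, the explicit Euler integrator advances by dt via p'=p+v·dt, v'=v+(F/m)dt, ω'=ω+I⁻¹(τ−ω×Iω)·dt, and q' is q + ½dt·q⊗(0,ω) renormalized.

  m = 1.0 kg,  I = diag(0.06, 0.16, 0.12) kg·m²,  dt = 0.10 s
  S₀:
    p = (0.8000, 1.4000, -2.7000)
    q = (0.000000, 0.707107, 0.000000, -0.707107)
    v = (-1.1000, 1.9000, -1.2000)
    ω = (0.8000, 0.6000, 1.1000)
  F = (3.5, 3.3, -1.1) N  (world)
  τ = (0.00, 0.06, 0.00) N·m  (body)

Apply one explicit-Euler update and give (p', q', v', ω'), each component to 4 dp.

(τ − ω×Iω)/I = (0.4400, 0.7050, -0.4000)
new body rate ω' = (0.8440, 0.6705, 1.0600)
q⊗(0,ω) = (0.2121321, 0.4242642, -1.3435033, 0.4242642)
updated quaternion q' = (0.0106, 0.7263, -0.0670, -0.6840)
a = F/m = (3.5000, 3.3000, -1.1000)
new position p' = (0.6900, 1.5900, -2.8200)
v + (F/m)dt = (-0.7500, 2.2300, -1.3100)

p' = (0.6900, 1.5900, -2.8200)
q' = (0.0106, 0.7263, -0.0670, -0.6840)
v' = (-0.7500, 2.2300, -1.3100)
ω' = (0.8440, 0.6705, 1.0600)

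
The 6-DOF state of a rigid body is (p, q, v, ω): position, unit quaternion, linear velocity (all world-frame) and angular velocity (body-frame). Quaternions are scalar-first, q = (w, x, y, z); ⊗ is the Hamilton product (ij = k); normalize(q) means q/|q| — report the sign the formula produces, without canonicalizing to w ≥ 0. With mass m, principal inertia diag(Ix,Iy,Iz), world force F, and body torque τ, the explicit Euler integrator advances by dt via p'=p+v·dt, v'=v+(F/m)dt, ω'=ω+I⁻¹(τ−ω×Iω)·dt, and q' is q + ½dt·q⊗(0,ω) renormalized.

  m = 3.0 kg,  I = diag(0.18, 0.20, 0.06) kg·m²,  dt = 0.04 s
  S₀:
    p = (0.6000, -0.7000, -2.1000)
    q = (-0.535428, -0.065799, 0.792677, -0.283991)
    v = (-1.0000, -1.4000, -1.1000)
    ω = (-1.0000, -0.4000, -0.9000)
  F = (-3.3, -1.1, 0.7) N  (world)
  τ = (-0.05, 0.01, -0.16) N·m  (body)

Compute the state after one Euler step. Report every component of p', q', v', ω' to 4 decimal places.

a = (-1.1000, -0.3667, 0.2333)
new position p' = (0.5600, -0.7560, -2.1440)
new velocity v' = (-1.0440, -1.4147, -1.0907)
(τ − ω×Iω)/I = (0.0022, -0.4900, -2.8000)
ω + α·dt = (-0.9999, -0.4196, -1.0120)
q⊗(0,ω) = (-0.0043201, -0.2915777, 0.4389431, 1.3008818)
updated quaternion q' = (-0.5353, -0.0716, 0.8011, -0.2579)

p' = (0.5600, -0.7560, -2.1440)
q' = (-0.5353, -0.0716, 0.8011, -0.2579)
v' = (-1.0440, -1.4147, -1.0907)
ω' = (-0.9999, -0.4196, -1.0120)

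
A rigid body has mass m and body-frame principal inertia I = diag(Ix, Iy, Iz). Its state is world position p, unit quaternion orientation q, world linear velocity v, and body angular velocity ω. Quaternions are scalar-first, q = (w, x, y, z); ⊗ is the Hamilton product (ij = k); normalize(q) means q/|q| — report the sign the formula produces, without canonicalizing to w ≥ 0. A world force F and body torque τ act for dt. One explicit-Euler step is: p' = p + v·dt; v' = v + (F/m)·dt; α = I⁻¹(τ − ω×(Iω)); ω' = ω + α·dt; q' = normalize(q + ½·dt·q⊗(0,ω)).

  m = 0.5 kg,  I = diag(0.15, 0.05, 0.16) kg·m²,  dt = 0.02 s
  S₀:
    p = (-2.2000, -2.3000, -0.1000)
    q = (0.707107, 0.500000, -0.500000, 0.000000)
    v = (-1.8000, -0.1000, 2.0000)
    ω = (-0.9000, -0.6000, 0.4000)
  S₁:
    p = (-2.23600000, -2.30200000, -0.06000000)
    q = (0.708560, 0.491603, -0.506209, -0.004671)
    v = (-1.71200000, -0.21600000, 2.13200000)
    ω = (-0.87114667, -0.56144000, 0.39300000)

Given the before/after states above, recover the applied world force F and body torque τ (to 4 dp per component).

Δω = ω₁−ω₀ = (0.02885333, 0.03856000, -0.00700000)
ω₀×(Iω₀) = (-0.0264, 0.0036, -0.0540)
τ = I·(Δω/dt) + ω₀×(Iω₀) = (0.1900, 0.1000, -0.1100)
velocity change Δv = (0.08800000, -0.11600000, 0.13200000)
applied force F = (2.2000, -2.9000, 3.3000)

F = (2.2000, -2.9000, 3.3000)
τ = (0.1900, 0.1000, -0.1100)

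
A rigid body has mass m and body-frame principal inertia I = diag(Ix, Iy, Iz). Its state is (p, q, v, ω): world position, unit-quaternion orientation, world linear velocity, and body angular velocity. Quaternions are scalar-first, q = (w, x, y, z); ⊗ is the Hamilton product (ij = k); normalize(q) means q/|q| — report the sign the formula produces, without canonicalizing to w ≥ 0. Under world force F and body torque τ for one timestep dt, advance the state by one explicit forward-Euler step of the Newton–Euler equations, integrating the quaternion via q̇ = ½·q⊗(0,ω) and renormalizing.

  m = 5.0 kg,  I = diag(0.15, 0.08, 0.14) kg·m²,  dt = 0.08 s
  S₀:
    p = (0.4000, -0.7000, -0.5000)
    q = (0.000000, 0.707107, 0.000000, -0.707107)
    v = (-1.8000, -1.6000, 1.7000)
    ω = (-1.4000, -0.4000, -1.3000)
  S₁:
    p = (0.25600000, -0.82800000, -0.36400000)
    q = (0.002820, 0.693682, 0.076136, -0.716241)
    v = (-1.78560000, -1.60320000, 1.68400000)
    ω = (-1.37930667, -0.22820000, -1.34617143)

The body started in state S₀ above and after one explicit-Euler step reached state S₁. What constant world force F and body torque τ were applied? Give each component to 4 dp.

ω₁ − ω₀ = (0.02069333, 0.17180000, -0.04617143)
ω₀×(Iω₀) = (0.0312, 0.0182, -0.0392)
τ = I·(Δω/dt) + ω₀×(Iω₀) = (0.0700, 0.1900, -0.1200)
velocity change Δv = (0.01440000, -0.00320000, -0.01600000)
m·(v₁−v₀)/dt = (0.9000, -0.2000, -1.0000)

F = (0.9000, -0.2000, -1.0000)
τ = (0.0700, 0.1900, -0.1200)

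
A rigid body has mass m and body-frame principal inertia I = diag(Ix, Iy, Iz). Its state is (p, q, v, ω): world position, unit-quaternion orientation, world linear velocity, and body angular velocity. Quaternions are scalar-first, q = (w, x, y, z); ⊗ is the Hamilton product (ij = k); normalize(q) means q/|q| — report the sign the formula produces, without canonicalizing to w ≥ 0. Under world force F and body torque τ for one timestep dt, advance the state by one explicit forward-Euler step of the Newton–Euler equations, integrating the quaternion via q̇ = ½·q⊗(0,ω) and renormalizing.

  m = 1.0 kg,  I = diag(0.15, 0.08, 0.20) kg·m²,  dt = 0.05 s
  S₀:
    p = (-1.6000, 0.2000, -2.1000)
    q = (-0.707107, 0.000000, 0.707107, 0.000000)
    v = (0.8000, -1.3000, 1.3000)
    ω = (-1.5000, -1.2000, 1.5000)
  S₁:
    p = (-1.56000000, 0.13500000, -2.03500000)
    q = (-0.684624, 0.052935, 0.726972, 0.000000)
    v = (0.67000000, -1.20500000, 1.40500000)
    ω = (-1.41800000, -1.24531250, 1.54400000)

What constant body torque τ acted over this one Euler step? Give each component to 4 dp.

Δω = ω₁−ω₀ = (0.08200000, -0.04531250, 0.04400000)
ω₀×(Iω₀) = (-0.2160, 0.1125, -0.1260)
I·α + gyro = (0.0300, 0.0400, 0.0500)

τ = (0.0300, 0.0400, 0.0500)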